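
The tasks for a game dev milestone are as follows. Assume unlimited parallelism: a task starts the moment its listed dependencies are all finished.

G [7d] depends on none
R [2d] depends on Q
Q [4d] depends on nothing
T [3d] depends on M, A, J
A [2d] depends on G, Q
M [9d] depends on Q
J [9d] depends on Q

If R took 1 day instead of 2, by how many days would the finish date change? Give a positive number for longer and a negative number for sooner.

Baseline: Q→M→T = 4+9+3 = 16 → 16 days.
R has 10 days of float (longest path through it is 6).
The critical path is still Q→M→T; finish is now 16 days.
Change in finish: 16 − 16 = +0 days.

0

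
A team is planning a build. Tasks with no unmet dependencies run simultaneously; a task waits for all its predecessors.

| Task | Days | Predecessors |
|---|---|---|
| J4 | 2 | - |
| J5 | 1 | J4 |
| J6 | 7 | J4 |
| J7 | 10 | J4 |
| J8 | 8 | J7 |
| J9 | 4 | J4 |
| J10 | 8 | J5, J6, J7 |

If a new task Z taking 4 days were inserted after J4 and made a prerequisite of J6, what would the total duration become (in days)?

Originally the job takes 20 days.
With Z inserted, J6 now waits for max(J4, Z).
New critical path: J4→Z→J6→J10 = 2+4+7+8 = 21 ⇒ 21 days.

21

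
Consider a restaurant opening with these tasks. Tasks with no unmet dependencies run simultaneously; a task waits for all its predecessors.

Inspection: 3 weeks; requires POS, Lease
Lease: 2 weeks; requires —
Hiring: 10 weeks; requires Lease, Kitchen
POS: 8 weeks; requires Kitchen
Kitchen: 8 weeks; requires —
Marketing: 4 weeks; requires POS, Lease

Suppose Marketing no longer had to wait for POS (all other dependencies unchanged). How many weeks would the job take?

19

Before: longest chain Kitchen→POS→Marketing = 8+8+4 = 20, finish 20.
Without POS→Marketing, Marketing's earliest start moves from 16 to 2.
New critical path: Kitchen→POS→Inspection = 8+8+3 = 19 ⇒ 19 weeks.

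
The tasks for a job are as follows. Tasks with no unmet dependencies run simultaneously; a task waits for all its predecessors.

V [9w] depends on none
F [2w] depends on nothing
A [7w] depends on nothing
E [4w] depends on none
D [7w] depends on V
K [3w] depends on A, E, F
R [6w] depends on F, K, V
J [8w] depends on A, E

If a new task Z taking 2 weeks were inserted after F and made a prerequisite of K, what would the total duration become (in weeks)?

16

Originally the plan takes 16 weeks.
With Z inserted, K now waits for max(A, E, F, Z).
New critical path: V→D = 9+7 = 16 ⇒ 16 weeks.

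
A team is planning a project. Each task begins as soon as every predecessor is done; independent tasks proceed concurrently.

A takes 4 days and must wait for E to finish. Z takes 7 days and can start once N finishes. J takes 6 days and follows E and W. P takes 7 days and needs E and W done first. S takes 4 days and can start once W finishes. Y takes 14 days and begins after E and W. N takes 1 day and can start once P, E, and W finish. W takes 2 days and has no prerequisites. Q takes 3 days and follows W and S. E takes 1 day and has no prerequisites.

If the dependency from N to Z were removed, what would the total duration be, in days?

Before: longest chain W→P→N→Z = 2+7+1+7 = 17, finish 17.
Without N→Z, Z's earliest start moves from 10 to 0.
The longest chain is now W→Y = 2+14 = 16, so the job takes 16 days.

16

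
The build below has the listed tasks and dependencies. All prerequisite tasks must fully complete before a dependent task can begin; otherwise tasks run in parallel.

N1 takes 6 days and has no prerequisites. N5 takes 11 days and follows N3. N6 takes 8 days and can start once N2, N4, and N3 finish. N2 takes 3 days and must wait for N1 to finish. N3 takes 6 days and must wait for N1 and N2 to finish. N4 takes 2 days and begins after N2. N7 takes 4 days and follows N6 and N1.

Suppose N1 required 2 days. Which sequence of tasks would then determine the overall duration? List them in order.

N1, N2, N3, N6, N7

As given, the longest chain is N1→N2→N3→N6→N7 = 6+3+6+8+4 = 27, so the finish is 27 days.
N1 lies on that path, so at 2 days the path becomes 23 days.
That remains the longest chain; total 23 days.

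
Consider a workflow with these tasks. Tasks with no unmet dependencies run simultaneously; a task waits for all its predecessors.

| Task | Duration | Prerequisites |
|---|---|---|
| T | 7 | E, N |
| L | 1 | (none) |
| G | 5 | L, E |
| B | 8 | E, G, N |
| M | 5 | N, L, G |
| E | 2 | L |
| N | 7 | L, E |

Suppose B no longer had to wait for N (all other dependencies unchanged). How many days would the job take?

17

With the dependency in place, L→E→N→B = 1+2+7+8 = 18 sets the finish at 18 days.
Without N→B, B's earliest start moves from 10 to 8.
After: L→E→N→T = 1+2+7+7 = 17 → 17 days.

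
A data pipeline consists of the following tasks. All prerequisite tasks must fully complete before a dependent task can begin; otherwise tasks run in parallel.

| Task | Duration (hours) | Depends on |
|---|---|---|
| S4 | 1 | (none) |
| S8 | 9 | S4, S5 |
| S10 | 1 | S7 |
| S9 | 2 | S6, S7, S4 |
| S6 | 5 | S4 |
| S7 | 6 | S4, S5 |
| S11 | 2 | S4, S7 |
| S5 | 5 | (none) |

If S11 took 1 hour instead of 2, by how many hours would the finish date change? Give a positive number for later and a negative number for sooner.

0

Critical path before the change: S5→S8 = 5+9 = 14 giving 14 hours.
S11 is off the critical path — its longest chain is 13 hours, giving 1 of slack.
That remains the longest chain; total 14 hours.
Change in finish: 14 − 14 = +0 hours.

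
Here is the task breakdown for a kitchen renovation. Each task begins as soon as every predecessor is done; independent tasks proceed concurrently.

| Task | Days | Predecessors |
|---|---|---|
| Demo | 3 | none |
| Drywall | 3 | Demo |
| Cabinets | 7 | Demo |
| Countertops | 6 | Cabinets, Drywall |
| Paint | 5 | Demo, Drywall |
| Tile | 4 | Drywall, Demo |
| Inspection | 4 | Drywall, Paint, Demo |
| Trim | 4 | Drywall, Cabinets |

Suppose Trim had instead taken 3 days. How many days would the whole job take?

The binding path is Demo→Cabinets→Countertops = 3+7+6 = 16; finish at 16 days.
Trim has 2 days of float (longest path through it is 14).
No other chain overtakes it, so the finish is 16 days.

16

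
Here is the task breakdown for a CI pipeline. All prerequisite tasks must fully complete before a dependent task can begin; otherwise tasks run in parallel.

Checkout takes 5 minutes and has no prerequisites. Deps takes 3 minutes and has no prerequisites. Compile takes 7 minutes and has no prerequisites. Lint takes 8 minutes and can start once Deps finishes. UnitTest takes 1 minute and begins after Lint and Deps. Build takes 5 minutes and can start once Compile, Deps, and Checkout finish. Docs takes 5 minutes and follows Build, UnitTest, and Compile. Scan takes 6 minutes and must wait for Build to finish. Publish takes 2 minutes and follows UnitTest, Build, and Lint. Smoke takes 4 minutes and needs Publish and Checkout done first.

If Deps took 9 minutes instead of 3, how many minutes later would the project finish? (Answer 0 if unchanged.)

6

Critical path before the change: Deps→Lint→UnitTest→Publish→Smoke = 3+8+1+2+4 = 18 giving 18 minutes.
Deps lies on that path, so at 9 minutes the path becomes 24 minutes.
The critical path is still Deps→Lint→UnitTest→Publish→Smoke; finish is now 24 minutes.
Change in finish: 24 − 18 = +6 minutes.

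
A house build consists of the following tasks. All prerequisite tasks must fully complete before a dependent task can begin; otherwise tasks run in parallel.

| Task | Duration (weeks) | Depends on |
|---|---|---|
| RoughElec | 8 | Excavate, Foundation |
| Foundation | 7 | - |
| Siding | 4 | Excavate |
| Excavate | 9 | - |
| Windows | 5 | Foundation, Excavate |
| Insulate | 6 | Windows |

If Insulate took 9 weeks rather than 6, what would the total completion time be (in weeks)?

23

The binding path is Excavate→Windows→Insulate = 9+5+6 = 20; finish at 20 weeks.
Insulate is on the critical path; changing it to 9 makes that path 23 weeks.
That remains the longest chain; total 23 weeks.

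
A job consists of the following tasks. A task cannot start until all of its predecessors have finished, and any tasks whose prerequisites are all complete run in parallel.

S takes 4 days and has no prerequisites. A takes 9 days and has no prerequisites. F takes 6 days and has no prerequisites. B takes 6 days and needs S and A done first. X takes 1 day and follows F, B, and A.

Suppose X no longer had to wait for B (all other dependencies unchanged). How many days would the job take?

15

Original critical path: A→B→X = 9+6+1 = 16 ⇒ 16 days.
Without B→X, X's earliest start moves from 15 to 9.
New critical path: A→B = 9+6 = 15 ⇒ 15 days.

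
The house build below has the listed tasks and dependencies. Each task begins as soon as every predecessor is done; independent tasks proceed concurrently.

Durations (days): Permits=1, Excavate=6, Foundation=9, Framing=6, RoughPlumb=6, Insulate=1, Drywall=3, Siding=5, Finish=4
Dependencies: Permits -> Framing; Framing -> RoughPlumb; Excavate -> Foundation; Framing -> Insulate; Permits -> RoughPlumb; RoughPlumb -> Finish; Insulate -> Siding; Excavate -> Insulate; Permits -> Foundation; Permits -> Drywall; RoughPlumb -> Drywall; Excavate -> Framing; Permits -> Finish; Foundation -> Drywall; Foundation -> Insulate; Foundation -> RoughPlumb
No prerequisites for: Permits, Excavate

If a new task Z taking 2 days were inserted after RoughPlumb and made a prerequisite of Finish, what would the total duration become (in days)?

27

Originally the job takes 25 days.
With Z inserted, Finish now waits for max(Permits, RoughPlumb, Z).
New critical path: Excavate→Foundation→RoughPlumb→Z→Finish = 6+9+6+2+4 = 27 ⇒ 27 days.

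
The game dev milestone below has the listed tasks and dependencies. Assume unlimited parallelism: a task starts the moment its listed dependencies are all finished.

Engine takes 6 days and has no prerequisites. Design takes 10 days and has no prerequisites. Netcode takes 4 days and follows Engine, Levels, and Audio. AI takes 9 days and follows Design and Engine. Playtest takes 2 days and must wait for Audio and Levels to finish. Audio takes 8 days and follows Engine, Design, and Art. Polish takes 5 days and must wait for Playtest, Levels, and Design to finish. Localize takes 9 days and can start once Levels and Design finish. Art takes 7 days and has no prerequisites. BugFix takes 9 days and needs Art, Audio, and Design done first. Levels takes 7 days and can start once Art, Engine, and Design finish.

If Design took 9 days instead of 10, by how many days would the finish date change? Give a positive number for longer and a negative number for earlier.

Critical path before the change: Design→Audio→BugFix = 10+8+9 = 27 giving 27 days.
Since Design is critical, the -1 change carries straight to that chain (now 26 days).
No other chain overtakes it, so the finish is 26 days.
Change in finish: 26 − 27 = -1 days.

-1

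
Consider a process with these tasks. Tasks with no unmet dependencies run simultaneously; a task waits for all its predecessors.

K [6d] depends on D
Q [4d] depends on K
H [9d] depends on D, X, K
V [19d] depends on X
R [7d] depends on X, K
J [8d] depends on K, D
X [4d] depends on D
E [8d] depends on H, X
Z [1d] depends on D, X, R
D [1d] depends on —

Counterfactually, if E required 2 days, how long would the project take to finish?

Actual critical path: D→K→H→E = 1+6+9+8 = 24 ⇒ 24 days.
Since E is critical, the -6 change carries straight to that chain (now 18 days).
New critical path: D→X→V = 1+4+19 = 24 ⇒ 24 days.

24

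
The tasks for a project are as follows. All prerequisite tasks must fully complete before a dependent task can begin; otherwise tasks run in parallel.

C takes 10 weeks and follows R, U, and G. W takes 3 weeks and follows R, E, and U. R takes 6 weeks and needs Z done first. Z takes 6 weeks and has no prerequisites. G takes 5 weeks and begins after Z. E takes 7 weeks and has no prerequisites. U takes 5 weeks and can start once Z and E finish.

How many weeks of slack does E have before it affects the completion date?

0

E→U→C = 7+5+10 = 22 sets the makespan at 22 weeks.
E finishes as early as 7 and must finish by 7.
Slack of E = 0 − 0 = 0 weeks.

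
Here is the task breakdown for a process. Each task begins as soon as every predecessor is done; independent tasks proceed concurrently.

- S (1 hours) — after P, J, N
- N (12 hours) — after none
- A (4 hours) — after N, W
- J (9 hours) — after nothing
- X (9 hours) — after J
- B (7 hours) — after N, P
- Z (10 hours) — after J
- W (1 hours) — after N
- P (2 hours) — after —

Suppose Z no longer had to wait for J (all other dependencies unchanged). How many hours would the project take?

19

Original critical path: N→B = 12+7 = 19 ⇒ 19 hours.
Without J→Z, Z's earliest start moves from 9 to 0.
After: N→B = 12+7 = 19 → 19 hours.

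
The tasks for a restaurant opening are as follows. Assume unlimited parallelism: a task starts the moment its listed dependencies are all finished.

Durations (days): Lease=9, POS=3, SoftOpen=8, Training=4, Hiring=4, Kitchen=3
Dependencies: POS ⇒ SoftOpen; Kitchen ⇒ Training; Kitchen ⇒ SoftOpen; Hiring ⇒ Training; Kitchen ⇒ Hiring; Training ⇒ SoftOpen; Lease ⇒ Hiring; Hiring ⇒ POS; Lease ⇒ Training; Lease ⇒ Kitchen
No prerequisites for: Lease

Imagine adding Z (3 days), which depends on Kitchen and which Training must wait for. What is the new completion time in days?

28

Originally the schedule takes 28 days.
With Z inserted, Training now waits for max(Kitchen, Lease, Hiring, Z).
New critical path: Lease→Kitchen→Hiring→Training→SoftOpen = 9+3+4+4+8 = 28 ⇒ 28 days.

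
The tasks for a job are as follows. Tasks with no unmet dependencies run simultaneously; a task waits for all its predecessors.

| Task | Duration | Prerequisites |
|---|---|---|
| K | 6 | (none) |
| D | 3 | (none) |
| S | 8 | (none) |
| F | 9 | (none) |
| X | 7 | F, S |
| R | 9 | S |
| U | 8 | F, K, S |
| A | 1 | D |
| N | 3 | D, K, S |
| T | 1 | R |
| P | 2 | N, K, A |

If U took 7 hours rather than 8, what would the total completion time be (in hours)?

Actual critical path: S→R→T = 8+9+1 = 18 ⇒ 18 hours.
U has 1 hour of float (longest path through it is 17).
No other chain overtakes it, so the finish is 18 hours.

18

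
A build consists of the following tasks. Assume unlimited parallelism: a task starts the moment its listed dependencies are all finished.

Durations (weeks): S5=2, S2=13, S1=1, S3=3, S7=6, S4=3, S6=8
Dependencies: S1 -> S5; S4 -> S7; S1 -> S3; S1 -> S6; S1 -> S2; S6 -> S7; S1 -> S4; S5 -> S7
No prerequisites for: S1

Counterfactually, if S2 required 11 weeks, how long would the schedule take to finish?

Critical path before the change: S1→S6→S7 = 1+8+6 = 15 giving 15 weeks.
S2 has 1 week of float (longest path through it is 14).
That remains the longest chain; total 15 weeks.

15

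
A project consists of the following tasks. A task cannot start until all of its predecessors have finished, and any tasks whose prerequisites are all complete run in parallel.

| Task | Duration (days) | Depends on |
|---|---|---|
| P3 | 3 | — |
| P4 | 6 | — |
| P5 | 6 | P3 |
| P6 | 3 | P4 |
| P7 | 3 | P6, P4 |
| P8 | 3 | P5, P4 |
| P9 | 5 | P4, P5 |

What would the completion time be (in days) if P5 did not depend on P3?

With the dependency in place, P3→P5→P9 = 3+6+5 = 14 sets the finish at 14 days.
Without P3→P5, P5's earliest start moves from 3 to 0.
After: P4→P6→P7 = 6+3+3 = 12 → 12 days.

12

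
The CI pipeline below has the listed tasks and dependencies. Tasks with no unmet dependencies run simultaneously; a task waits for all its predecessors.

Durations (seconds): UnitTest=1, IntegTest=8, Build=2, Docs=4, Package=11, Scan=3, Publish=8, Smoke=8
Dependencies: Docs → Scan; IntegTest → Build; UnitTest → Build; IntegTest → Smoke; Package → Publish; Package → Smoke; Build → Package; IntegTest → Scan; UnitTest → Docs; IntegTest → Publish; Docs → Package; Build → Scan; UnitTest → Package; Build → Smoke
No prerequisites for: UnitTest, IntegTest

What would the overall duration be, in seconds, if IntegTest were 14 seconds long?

As given, the longest chain is IntegTest→Build→Package→Publish = 8+2+11+8 = 29, so the finish is 29 seconds.
Since IntegTest is critical, the +6 change carries straight to that chain (now 35 seconds).
The critical path is still IntegTest→Build→Package→Publish; finish is now 35 seconds.

35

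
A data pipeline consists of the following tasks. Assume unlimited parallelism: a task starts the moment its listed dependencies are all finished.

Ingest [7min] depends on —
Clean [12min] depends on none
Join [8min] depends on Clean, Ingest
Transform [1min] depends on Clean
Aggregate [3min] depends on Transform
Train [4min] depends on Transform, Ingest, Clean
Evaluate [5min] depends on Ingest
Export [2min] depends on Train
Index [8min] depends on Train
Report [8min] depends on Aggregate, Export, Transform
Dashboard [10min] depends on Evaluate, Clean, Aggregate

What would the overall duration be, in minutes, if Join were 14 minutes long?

Actual critical path: Clean→Transform→Train→Export→Report = 12+1+4+2+8 = 27 ⇒ 27 minutes.
The longest path through Join is only 20 minutes, so Join has float 7.
That remains the longest chain; total 27 minutes.

27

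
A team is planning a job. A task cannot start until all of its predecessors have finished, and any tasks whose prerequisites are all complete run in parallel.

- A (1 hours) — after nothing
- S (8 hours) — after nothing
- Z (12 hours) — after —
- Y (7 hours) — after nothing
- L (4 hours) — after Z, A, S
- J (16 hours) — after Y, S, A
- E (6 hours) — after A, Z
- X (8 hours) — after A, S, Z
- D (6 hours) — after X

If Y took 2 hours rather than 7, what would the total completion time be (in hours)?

As given, the longest chain is Z→X→D = 12+8+6 = 26, so the finish is 26 hours.
Y has 3 hours of float (longest path through it is 23).
That remains the longest chain; total 26 hours.

26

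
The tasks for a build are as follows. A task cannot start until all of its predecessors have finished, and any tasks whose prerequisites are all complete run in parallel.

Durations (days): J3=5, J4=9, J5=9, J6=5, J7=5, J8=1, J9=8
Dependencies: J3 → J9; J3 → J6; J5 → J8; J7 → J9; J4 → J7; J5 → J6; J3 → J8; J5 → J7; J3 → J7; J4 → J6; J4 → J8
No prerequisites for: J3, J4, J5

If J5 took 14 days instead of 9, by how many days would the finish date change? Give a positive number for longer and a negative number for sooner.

5

Critical path before the change: J5→J7→J9 = 9+5+8 = 22 giving 22 days.
J5 lies on that path, so at 14 days the path becomes 27 days.
The critical path is still J5→J7→J9; finish is now 27 days.
Change in finish: 27 − 22 = +5 days.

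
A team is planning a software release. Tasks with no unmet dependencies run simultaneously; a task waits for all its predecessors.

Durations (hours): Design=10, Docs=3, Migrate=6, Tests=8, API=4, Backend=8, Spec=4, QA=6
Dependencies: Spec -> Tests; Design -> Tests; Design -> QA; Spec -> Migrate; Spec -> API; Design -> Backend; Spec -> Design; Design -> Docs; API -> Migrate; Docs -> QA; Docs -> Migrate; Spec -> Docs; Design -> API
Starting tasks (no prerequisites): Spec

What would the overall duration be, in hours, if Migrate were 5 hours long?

23

Actual critical path: Spec→Design→API→Migrate = 4+10+4+6 = 24 ⇒ 24 hours.
Migrate lies on that path, so at 5 hours the path becomes 23 hours.
That remains the longest chain; total 23 hours.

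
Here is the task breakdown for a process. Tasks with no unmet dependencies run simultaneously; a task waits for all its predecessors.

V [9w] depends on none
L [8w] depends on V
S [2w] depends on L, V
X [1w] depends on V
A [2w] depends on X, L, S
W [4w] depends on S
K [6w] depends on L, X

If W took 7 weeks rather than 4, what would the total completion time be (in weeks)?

26

Critical path before the change: V→L→S→W = 9+8+2+4 = 23 giving 23 weeks.
Since W is critical, the +3 change carries straight to that chain (now 26 weeks).
That remains the longest chain; total 26 weeks.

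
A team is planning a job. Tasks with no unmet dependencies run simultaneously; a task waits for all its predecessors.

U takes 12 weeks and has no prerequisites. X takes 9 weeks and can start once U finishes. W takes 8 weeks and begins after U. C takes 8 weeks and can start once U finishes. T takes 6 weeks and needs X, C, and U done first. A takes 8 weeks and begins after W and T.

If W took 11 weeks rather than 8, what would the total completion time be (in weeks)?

35

Baseline: U→X→T→A = 12+9+6+8 = 35 → 35 weeks.
W has 7 weeks of float (longest path through it is 28).
No other chain overtakes it, so the finish is 35 weeks.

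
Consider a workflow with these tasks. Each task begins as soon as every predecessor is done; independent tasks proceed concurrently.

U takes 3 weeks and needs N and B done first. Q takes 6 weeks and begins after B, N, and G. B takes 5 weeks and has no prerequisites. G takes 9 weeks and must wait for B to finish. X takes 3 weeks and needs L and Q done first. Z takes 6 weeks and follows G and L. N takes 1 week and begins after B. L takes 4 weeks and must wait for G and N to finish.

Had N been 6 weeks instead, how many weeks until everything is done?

Critical path before the change: B→G→L→Z = 5+9+4+6 = 24 giving 24 weeks.
The longest path through N is only 16 weeks, so N has float 8.
No other chain overtakes it, so the finish is 24 weeks.

24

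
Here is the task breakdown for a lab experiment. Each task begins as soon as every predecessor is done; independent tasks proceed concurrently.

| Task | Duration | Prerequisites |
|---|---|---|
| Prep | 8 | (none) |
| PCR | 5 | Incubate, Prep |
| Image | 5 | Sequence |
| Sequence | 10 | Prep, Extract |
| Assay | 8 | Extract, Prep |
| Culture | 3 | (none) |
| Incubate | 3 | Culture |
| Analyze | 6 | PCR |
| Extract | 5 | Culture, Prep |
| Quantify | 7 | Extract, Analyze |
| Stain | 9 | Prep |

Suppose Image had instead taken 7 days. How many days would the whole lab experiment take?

30

As given, the longest chain is Prep→Extract→Sequence→Image = 8+5+10+5 = 28, so the finish is 28 days.
Since Image is critical, the +2 change carries straight to that chain (now 30 days).
The critical path is still Prep→Extract→Sequence→Image; finish is now 30 days.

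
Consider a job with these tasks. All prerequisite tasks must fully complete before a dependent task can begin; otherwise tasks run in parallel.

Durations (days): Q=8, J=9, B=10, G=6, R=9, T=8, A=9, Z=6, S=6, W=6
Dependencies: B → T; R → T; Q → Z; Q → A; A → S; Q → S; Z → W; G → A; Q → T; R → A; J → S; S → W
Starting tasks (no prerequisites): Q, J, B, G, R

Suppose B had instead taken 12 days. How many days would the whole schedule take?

Actual critical path: R→A→S→W = 9+9+6+6 = 30 ⇒ 30 days.
B has 12 days of float (longest path through it is 18).
The critical path is still R→A→S→W; finish is now 30 days.

30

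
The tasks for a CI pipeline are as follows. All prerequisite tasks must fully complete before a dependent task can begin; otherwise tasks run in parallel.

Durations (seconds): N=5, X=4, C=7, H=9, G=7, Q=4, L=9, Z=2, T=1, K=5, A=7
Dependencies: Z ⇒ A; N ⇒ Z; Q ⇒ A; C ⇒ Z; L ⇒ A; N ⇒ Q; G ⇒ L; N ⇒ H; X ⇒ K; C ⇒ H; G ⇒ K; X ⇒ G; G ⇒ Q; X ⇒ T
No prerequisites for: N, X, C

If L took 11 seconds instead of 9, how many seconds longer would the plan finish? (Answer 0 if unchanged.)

Actual critical path: X→G→L→A = 4+7+9+7 = 27 ⇒ 27 seconds.
L is on the critical path; changing it to 11 makes that path 29 seconds.
The critical path is still X→G→L→A; finish is now 29 seconds.
Change in finish: 29 − 27 = +2 seconds.

2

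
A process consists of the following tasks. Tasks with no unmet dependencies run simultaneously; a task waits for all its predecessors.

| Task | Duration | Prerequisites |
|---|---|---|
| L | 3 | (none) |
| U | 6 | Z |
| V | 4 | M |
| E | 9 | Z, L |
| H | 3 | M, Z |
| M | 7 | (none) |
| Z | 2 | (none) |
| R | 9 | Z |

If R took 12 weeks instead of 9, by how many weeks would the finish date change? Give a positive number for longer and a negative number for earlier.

2

Baseline: L→E = 3+9 = 12 → 12 weeks.
R is off the critical path — its longest chain is 11 weeks, giving 1 of slack.
The binding chain switches to Z→R = 2+12 = 14; finish 14 weeks.
Change in finish: 14 − 12 = +2 weeks.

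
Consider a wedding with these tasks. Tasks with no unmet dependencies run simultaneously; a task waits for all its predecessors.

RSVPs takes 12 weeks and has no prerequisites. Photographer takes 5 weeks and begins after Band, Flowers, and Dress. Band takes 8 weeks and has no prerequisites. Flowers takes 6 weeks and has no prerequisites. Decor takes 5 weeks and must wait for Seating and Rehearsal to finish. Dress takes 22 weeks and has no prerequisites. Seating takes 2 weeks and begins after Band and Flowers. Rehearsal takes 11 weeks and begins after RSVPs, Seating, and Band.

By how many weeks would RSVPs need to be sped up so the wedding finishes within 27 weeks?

Current finish: 28 weeks; target: 27.
RSVPs is on every critical path, so each week cut from RSVPs cuts the finish by one (this holds down to a finish of 27).
Need 28 − 27 = 1 week off RSVPs → RSVPs becomes 11 weeks, finish becomes 27.

1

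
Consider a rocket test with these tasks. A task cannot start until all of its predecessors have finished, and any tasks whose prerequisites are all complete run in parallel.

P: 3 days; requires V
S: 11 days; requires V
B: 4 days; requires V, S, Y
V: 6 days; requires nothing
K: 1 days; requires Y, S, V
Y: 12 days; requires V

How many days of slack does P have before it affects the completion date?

V→Y→B = 6+12+4 = 22 sets the makespan at 22 days.
The longest chain containing P totals 9 days.
Float = 22 − 9 = 13.

13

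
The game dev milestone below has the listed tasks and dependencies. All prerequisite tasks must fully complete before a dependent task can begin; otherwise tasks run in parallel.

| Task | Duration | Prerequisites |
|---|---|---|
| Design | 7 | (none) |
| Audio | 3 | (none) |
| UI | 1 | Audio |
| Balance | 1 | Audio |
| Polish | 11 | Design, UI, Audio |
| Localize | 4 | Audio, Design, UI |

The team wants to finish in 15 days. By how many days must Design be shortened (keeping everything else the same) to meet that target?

Current finish: 18 days; target: 15.
Design is on every critical path, so each day cut from Design cuts the finish by one (this holds down to a finish of 15).
Need 18 − 15 = 3 days off Design → Design becomes 4 days, finish becomes 15.

3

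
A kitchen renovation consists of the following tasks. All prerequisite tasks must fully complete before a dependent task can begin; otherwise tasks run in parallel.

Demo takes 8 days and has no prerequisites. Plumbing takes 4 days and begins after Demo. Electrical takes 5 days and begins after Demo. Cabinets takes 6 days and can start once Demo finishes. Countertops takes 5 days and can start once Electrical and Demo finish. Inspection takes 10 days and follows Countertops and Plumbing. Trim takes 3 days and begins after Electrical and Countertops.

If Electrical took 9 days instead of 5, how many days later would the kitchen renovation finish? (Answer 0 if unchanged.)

4

Actual critical path: Demo→Electrical→Countertops→Inspection = 8+5+5+10 = 28 ⇒ 28 days.
Electrical lies on that path, so at 9 days the path becomes 32 days.
No other chain overtakes it, so the finish is 32 days.
Change in finish: 32 − 28 = +4 days.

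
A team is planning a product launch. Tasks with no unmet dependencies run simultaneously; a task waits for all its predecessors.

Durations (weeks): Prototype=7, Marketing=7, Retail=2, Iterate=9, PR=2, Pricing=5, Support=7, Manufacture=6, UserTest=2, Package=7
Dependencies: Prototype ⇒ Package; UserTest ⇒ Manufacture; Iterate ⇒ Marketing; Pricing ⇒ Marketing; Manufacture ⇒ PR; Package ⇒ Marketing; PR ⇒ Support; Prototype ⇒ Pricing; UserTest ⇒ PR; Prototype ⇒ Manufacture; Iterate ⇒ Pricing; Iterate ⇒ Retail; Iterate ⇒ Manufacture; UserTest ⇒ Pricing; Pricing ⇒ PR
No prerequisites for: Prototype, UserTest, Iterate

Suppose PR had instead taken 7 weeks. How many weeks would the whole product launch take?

As given, the longest chain is Iterate→Manufacture→PR→Support = 9+6+2+7 = 24, so the finish is 24 weeks.
Since PR is critical, the +5 change carries straight to that chain (now 29 weeks).
No other chain overtakes it, so the finish is 29 weeks.

29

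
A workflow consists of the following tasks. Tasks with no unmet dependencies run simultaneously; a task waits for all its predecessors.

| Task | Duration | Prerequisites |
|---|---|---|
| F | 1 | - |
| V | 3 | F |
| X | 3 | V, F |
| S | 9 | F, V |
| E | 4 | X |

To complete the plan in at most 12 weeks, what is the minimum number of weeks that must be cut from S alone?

1

Current finish: 13 weeks; target: 12.
S is on every critical path, so each week cut from S cuts the finish by one (this holds down to a finish of 11).
Need 13 − 12 = 1 week off S → S becomes 8 weeks, finish becomes 12.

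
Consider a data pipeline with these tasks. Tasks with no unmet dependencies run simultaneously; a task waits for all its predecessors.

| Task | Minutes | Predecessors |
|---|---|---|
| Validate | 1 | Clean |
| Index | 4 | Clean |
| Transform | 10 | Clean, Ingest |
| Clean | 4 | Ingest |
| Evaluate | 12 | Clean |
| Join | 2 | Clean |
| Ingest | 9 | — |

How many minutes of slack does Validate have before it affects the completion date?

Ingest→Clean→Evaluate = 9+4+12 = 25 sets the makespan at 25 minutes.
The longest chain containing Validate totals 14 minutes.
So Validate can slip 25 − 14 = 11 minutes.

11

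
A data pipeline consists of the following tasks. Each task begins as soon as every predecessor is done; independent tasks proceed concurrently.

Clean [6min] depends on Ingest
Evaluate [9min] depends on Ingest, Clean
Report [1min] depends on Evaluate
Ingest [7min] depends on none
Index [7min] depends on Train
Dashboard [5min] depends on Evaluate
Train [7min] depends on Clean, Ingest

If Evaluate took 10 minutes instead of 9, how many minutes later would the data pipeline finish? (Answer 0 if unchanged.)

1

As given, the longest chain is Ingest→Clean→Evaluate→Dashboard = 7+6+9+5 = 27, so the finish is 27 minutes.
Evaluate is on the critical path; changing it to 10 makes that path 28 minutes.
No other chain overtakes it, so the finish is 28 minutes.
Change in finish: 28 − 27 = +1 minutes.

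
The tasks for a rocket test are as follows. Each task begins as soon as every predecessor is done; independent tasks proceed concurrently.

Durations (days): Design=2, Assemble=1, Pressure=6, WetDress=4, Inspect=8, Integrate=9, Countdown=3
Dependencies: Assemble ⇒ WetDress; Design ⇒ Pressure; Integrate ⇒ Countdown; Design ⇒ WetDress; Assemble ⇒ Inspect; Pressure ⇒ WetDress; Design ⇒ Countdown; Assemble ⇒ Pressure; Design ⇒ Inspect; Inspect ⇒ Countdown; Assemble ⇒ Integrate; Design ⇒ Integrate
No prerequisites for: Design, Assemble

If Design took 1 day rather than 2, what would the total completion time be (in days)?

Actual critical path: Design→Integrate→Countdown = 2+9+3 = 14 ⇒ 14 days.
Design lies on that path, so at 1 day the path becomes 13 days.
No other chain overtakes it, so the finish is 13 days.

13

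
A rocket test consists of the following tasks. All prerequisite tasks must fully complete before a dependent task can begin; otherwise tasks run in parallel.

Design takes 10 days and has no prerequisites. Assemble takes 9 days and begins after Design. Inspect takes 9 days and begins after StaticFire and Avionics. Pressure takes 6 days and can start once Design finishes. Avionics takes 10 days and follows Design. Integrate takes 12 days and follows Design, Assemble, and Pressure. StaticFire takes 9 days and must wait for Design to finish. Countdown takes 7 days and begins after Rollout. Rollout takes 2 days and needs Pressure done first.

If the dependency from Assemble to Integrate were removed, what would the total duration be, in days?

29

With the dependency in place, Design→Assemble→Integrate = 10+9+12 = 31 sets the finish at 31 days.
Without Assemble→Integrate, Integrate's earliest start moves from 19 to 16.
New critical path: Design→Avionics→Inspect = 10+10+9 = 29 ⇒ 29 days.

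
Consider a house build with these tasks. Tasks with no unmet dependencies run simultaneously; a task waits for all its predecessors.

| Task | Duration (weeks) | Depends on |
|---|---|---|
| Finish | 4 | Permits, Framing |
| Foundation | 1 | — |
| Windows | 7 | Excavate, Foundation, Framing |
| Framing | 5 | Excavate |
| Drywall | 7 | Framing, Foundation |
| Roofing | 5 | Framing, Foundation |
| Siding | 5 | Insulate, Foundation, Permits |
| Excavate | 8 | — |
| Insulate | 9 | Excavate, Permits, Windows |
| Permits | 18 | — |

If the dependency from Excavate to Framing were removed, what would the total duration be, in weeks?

32

Original critical path: Excavate→Framing→Windows→Insulate→Siding = 8+5+7+9+5 = 34 ⇒ 34 weeks.
Without Excavate→Framing, Framing's earliest start moves from 8 to 0.
The longest chain is now Permits→Insulate→Siding = 18+9+5 = 32, so the schedule takes 32 weeks.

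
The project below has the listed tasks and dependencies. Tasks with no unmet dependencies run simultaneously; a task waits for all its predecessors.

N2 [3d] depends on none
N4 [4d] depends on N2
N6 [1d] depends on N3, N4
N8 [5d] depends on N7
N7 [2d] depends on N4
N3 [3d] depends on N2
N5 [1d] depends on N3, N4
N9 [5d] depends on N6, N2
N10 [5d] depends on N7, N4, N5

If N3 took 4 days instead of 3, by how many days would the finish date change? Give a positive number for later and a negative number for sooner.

0

Critical path before the change: N2→N4→N7→N8 = 3+4+2+5 = 14 giving 14 days.
N3 has 2 days of float (longest path through it is 12).
No other chain overtakes it, so the finish is 14 days.
Change in finish: 14 − 14 = +0 days.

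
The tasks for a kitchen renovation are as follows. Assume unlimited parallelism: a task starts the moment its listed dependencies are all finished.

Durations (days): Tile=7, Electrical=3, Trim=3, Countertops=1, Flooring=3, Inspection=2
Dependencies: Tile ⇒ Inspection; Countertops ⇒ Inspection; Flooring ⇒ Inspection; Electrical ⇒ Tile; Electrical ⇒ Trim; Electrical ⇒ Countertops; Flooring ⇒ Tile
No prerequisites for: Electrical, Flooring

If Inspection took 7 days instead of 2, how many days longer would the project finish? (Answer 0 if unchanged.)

5

Critical path before the change: Electrical→Tile→Inspection = 3+7+2 = 12 giving 12 days.
Inspection lies on that path, so at 7 days the path becomes 17 days.
That remains the longest chain; total 17 days.
Change in finish: 17 − 12 = +5 days.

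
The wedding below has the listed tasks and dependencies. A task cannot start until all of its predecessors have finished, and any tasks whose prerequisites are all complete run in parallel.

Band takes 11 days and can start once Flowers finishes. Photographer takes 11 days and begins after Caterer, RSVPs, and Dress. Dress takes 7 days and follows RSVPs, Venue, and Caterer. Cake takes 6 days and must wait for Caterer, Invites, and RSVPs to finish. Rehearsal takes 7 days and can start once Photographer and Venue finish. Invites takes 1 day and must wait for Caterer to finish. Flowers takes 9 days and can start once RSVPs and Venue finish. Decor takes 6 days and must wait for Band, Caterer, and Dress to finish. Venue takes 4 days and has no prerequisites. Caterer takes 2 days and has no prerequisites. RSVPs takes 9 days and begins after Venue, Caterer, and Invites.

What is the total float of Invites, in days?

The longest chain is Venue→RSVPs→Flowers→Band→Decor = 4+9+9+11+6 = 39; overall finish 39 days.
Invites finishes as early as 3 and must finish by 4.
So Invites can slip 4 − 3 = 1 day.

1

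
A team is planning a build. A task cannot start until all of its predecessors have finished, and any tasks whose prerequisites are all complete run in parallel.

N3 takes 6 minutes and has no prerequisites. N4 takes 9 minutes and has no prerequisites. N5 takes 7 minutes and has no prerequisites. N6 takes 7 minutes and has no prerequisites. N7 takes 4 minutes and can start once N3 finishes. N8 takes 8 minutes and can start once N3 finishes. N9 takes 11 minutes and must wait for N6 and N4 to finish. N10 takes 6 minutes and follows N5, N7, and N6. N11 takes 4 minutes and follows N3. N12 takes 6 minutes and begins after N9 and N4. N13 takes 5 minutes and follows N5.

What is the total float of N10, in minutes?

10

Critical path: N4→N9→N12 = 9+11+6 = 26, so the finish is 26 minutes.
Longest path through N10: 16 minutes (earliest finish 16, latest finish 26).
So N10 can slip 26 − 16 = 10 minutes.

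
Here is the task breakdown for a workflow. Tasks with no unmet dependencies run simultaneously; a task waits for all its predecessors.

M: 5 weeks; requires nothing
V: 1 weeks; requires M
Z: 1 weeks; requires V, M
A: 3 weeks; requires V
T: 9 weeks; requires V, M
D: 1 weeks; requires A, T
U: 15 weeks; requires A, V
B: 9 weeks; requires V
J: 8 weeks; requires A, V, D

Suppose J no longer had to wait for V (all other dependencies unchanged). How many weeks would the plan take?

24

With the dependency in place, M→V→A→U = 5+1+3+15 = 24 sets the finish at 24 weeks.
Dropping V→J doesn't change J's earliest start (16); another predecessor still binds.
After: M→V→A→U = 5+1+3+15 = 24 → 24 weeks.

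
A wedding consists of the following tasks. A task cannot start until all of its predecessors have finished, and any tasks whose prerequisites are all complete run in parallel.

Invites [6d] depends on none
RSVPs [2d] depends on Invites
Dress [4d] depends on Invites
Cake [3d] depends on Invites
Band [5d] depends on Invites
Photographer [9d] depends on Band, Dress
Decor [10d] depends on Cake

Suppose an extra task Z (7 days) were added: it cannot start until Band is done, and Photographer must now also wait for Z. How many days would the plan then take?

Originally the plan takes 20 days.
With Z inserted, Photographer now waits for max(Band, Dress, Z).
New critical path: Invites→Band→Z→Photographer = 6+5+7+9 = 27 ⇒ 27 days.

27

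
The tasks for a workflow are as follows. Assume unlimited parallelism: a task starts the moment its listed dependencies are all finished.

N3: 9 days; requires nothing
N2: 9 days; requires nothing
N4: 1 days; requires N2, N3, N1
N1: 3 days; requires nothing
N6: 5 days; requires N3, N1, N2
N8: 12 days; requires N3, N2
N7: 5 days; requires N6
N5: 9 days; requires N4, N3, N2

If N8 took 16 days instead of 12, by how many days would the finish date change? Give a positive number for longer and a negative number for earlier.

The binding path is N2→N8 = 9+12 = 21; finish at 21 days.
N8 is on the critical path; changing it to 16 makes that path 25 days.
The critical path is still N2→N8; finish is now 25 days.
Change in finish: 25 − 21 = +4 days.

4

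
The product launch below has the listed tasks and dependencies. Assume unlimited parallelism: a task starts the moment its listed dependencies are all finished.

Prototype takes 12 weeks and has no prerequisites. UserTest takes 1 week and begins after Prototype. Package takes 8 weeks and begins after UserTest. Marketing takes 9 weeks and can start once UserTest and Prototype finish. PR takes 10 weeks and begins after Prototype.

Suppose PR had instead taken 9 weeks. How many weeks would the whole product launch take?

Critical path before the change: Prototype→PR = 12+10 = 22 giving 22 weeks.
PR lies on that path, so at 9 weeks the path becomes 21 weeks.
The binding chain switches to Prototype→UserTest→Marketing = 12+1+9 = 22; finish 22 weeks.

22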